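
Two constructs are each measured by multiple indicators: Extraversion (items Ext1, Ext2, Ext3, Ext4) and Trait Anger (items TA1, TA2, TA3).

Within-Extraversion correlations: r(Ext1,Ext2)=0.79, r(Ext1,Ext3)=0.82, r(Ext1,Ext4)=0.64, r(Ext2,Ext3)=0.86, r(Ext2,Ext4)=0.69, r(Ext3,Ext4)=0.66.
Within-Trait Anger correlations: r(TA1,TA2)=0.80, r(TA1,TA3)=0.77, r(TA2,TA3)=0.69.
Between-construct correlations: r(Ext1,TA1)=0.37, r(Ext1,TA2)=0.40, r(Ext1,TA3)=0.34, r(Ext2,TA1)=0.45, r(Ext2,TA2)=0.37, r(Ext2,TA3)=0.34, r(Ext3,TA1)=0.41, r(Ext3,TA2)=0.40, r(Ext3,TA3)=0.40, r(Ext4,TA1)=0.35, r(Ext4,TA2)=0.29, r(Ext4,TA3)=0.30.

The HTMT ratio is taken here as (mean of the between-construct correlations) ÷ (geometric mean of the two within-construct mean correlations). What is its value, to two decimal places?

0.49

Between-construct mean = 4.42/12 = 0.3683.
Mean within-Ext = 4.46/6 = 0.7433; mean within-TA = 2.26/3 = 0.7533.
Geometric mean = √(0.7433 × 0.7533) = 0.7483.
HTMT = 0.3683 / 0.7483 = 0.49.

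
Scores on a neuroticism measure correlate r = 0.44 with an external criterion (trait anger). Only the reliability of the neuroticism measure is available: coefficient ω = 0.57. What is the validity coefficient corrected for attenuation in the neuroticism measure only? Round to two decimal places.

0.58

Single correction: r_c = r_obs / √r_xx = 0.44 / √0.57 = 0.44 / 0.7550 ≈ 0.58.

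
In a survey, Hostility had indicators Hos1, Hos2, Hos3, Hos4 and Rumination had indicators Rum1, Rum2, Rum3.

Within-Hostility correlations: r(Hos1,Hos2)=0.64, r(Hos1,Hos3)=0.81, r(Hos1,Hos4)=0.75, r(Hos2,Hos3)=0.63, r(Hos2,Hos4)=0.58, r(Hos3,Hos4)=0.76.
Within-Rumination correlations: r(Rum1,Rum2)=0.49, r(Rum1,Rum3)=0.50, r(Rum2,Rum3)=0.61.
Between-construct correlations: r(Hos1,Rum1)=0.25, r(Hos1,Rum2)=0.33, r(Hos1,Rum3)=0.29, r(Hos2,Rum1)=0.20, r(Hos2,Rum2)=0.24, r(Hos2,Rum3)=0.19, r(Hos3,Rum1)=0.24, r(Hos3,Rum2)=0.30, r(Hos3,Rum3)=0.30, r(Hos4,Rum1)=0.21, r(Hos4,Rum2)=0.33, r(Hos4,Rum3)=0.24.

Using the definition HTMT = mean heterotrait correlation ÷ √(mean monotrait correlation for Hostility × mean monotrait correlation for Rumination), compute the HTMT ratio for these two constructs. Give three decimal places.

Mean heterotrait r = 3.12/12 = 0.2600.
Mean within-Hos = 4.17/6 = 0.6950; mean within-Rum = 1.60/3 = 0.5333.
Geometric mean = √(0.6950 × 0.5333) = 0.6088.
HTMT = 0.2600 / 0.6088 = 0.427.

0.427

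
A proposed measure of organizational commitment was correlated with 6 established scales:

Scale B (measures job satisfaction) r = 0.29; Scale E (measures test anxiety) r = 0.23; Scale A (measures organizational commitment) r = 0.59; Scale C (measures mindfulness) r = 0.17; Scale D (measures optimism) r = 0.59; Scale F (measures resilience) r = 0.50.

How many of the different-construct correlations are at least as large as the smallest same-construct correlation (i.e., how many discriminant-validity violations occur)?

Convergent (same construct = organizational commitment): Scale A.
Smallest convergent = 0.59. Discriminant values: 0.29, 0.23, 0.17, 0.59, 0.50; count ≥ 0.59 → 1.

1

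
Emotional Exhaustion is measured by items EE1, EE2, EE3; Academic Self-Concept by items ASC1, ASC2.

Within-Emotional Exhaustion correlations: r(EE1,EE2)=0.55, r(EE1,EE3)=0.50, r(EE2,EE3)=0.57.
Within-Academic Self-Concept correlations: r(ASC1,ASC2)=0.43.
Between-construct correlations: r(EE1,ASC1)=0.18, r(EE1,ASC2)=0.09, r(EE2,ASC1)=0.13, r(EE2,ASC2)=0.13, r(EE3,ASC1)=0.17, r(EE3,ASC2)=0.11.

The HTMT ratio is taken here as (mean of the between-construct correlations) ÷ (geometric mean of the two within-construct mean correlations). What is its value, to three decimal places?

Between-construct mean = 0.81/6 = 0.1350.
Mean within-EE = 1.62/3 = 0.5400; mean within-ASC = 0.43/1 = 0.4300.
Geometric mean = √(0.5400 × 0.4300) = 0.4819.
HTMT = 0.1350 / 0.4819 = 0.280.

0.280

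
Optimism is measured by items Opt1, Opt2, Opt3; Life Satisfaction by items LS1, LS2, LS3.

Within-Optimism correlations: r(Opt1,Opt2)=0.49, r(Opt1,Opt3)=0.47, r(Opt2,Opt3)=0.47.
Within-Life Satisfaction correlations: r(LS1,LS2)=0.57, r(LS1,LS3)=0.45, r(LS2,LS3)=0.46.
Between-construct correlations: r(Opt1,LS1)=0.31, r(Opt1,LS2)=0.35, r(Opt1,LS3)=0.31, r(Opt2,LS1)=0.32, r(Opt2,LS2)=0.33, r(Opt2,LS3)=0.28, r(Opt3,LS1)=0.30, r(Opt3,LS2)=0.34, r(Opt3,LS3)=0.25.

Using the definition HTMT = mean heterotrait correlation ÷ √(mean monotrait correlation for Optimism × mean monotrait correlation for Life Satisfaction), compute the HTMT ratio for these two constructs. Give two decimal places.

0.64

Mean heterotrait r = 2.79/9 = 0.3100.
Mean within-Opt = 1.43/3 = 0.4767; mean within-LS = 1.48/3 = 0.4933.
Geometric mean = √(0.4767 × 0.4933) = 0.4849.
HTMT = 0.3100 / 0.4849 = 0.64.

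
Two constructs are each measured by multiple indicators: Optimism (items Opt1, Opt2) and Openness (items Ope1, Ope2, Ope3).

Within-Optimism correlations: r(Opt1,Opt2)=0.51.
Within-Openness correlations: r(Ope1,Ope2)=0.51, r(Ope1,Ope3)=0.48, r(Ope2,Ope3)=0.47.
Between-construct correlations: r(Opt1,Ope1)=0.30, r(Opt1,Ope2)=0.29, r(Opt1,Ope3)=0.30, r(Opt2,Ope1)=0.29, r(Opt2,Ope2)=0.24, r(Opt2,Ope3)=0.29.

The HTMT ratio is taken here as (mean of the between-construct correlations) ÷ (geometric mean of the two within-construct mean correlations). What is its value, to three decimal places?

0.572

Mean heterotrait r = 1.71/6 = 0.2850.
Mean within-Opt = 0.51/1 = 0.5100; mean within-Ope = 1.46/3 = 0.4867.
Geometric mean = √(0.5100 × 0.4867) = 0.4982.
HTMT = 0.2850 / 0.4982 = 0.572.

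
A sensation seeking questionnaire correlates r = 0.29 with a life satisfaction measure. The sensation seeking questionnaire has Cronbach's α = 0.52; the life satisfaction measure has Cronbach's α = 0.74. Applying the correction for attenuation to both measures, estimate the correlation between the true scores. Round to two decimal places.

0.47

r_true = r_obs / √(r_xx · r_yy) = 0.29 / √(0.52 × 0.74) = 0.29 / √0.3848 = 0.29 / 0.6203 ≈ 0.47.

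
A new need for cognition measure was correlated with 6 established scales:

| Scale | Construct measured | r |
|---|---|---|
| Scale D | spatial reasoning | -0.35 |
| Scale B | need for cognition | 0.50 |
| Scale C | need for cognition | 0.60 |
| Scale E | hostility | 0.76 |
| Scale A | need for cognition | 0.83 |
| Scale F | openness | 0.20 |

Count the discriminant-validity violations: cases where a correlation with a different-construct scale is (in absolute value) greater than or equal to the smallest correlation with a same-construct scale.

1

Convergent (same construct = need for cognition): Scale B, Scale C, Scale A.
Smallest convergent = 0.50. Discriminant |r|: 0.35, 0.76, 0.20; count ≥ 0.50 → 1.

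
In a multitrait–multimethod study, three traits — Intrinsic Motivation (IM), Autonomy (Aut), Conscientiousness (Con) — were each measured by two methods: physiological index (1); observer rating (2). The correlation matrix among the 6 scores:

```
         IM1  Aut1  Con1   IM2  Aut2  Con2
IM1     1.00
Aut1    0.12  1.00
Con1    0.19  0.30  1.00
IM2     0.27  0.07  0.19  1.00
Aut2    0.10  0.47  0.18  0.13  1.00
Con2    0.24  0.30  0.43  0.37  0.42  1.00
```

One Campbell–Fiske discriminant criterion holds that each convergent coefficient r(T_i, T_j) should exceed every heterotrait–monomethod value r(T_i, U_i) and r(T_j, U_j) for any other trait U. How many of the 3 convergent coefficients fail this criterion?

1

Convergent coefficients and their comparison sets:
IM (methods 1·2): 0.27 vs {0.12, 0.13, 0.19, 0.37} → fail.
Aut (methods 1·2): 0.47 vs {0.12, 0.13, 0.30, 0.42} → pass.
Con (methods 1·2): 0.43 vs {0.19, 0.37, 0.30, 0.42} → pass.
1 of 3 fail.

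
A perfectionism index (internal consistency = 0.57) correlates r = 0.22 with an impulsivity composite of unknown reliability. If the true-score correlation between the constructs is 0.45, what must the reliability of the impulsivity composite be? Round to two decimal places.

0.42

r_true = r_obs / √(r_xx · r_yy) ⇒ 0.45 = 0.22 / √(0.57 · r_yy).
√(0.57 · r_yy) = 0.22 / 0.45 = 0.4889; 0.57 · r_yy = 0.2390; r_yy = 0.2390 / 0.57 ≈ 0.42.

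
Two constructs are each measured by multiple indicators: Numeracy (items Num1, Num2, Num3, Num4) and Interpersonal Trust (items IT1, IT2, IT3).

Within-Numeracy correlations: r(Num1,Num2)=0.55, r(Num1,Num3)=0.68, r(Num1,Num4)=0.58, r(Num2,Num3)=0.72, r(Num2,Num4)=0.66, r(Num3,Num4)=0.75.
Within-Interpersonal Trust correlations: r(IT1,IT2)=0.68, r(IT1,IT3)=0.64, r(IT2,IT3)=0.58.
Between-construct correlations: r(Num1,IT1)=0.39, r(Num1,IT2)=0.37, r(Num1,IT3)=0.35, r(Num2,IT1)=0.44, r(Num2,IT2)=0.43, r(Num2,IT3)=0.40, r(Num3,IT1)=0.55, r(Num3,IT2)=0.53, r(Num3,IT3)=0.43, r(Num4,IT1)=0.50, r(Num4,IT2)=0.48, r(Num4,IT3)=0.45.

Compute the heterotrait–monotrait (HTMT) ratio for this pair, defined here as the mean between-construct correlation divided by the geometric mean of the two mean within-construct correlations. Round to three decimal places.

Between-construct mean = 5.32/12 = 0.4433.
Mean within-Num = 3.94/6 = 0.6567; mean within-IT = 1.90/3 = 0.6333.
Geometric mean = √(0.6567 × 0.6333) = 0.6449.
HTMT = 0.4433 / 0.6449 = 0.687.

0.687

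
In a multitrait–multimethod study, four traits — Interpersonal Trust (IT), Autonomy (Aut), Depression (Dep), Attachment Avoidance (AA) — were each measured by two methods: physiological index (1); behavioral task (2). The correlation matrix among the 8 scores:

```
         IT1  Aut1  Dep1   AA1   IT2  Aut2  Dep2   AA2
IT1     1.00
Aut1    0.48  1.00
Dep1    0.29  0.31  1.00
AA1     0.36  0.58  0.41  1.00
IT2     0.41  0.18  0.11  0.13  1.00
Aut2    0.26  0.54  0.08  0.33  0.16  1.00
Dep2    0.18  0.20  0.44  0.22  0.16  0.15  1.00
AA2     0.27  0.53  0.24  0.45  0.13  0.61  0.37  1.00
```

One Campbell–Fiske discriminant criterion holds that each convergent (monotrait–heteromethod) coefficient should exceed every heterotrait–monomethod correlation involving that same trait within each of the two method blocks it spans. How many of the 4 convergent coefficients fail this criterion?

Each convergent coefficient versus the relevant comparison correlations:
IT (methods 1·2): 0.41 vs {0.48, 0.16, 0.29, 0.16, 0.36, 0.13} → fail.
Aut (methods 1·2): 0.54 vs {0.48, 0.16, 0.31, 0.15, 0.58, 0.61} → fail.
Dep (methods 1·2): 0.44 vs {0.29, 0.16, 0.31, 0.15, 0.41, 0.37} → pass.
AA (methods 1·2): 0.45 vs {0.36, 0.13, 0.58, 0.61, 0.41, 0.37} → fail.
3 of 4 fail.

3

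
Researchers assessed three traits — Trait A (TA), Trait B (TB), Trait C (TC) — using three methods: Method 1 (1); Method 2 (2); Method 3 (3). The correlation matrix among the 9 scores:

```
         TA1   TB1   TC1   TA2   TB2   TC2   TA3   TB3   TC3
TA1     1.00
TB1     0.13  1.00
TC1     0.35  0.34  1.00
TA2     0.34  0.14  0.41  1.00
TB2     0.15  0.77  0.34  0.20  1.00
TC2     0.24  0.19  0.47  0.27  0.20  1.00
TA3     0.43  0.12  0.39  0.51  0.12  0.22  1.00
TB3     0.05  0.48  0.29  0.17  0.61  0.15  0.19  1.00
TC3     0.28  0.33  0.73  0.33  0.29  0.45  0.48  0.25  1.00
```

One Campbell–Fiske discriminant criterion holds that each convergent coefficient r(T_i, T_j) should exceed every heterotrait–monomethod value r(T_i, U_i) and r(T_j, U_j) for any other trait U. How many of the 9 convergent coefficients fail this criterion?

3

Convergent coefficients and their comparison sets:
TA (methods 1·2): 0.34 vs {0.13, 0.20, 0.35, 0.27} → fail.
TA (methods 1·3): 0.43 vs {0.13, 0.19, 0.35, 0.48} → fail.
TA (methods 2·3): 0.51 vs {0.20, 0.19, 0.27, 0.48} → pass.
TB (methods 1·2): 0.77 vs {0.13, 0.20, 0.34, 0.20} → pass.
TB (methods 1·3): 0.48 vs {0.13, 0.19, 0.34, 0.25} → pass.
TB (methods 2·3): 0.61 vs {0.20, 0.19, 0.20, 0.25} → pass.
TC (methods 1·2): 0.47 vs {0.35, 0.27, 0.34, 0.20} → pass.
TC (methods 1·3): 0.73 vs {0.35, 0.48, 0.34, 0.25} → pass.
TC (methods 2·3): 0.45 vs {0.27, 0.48, 0.20, 0.25} → fail.
3 of 9 fail.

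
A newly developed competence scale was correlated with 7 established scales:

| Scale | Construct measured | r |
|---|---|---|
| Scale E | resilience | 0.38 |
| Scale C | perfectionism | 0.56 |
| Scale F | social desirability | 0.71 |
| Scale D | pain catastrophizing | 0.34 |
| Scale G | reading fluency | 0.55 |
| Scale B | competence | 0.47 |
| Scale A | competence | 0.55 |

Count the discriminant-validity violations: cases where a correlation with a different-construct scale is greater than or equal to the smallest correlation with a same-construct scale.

3

Convergent (same construct = competence): Scale B, Scale A.
Smallest convergent = 0.47. Discriminant values: 0.38, 0.56, 0.71, 0.34, 0.55; count ≥ 0.47 → 3.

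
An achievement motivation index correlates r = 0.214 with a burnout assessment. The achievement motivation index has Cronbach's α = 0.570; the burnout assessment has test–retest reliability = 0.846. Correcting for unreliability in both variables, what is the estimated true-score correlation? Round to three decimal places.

r_true = r_obs / √(r_xx · r_yy) = 0.214 / √(0.570 × 0.846) = 0.214 / √0.482220 = 0.214 / 0.6944 ≈ 0.308.

0.308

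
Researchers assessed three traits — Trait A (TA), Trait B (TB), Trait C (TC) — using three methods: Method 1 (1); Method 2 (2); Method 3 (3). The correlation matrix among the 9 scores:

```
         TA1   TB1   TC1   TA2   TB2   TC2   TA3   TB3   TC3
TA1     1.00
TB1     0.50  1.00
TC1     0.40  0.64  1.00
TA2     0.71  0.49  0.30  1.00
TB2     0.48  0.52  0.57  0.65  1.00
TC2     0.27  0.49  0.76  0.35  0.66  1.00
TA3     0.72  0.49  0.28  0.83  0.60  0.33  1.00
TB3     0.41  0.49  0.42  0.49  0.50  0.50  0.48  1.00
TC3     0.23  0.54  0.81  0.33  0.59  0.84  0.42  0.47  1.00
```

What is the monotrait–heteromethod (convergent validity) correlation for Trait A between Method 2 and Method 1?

Same trait (TA), different methods: r(TA2, TA1) = 0.71.

0.71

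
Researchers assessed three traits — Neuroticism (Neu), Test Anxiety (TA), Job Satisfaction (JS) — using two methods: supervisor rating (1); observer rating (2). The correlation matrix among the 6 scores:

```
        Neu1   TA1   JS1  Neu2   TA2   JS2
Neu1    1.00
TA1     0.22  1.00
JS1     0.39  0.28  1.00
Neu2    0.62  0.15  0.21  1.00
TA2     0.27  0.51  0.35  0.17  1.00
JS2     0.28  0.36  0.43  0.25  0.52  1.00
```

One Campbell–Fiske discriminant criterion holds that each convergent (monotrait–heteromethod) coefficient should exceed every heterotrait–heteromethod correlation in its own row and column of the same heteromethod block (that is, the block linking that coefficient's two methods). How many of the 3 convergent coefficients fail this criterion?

0

Each convergent coefficient versus the relevant comparison correlations:
Neu (methods 1·2): 0.62 vs {0.27, 0.15, 0.28, 0.21} → pass.
TA (methods 1·2): 0.51 vs {0.15, 0.27, 0.36, 0.35} → pass.
JS (methods 1·2): 0.43 vs {0.21, 0.28, 0.35, 0.36} → pass.
0 of 3 fail.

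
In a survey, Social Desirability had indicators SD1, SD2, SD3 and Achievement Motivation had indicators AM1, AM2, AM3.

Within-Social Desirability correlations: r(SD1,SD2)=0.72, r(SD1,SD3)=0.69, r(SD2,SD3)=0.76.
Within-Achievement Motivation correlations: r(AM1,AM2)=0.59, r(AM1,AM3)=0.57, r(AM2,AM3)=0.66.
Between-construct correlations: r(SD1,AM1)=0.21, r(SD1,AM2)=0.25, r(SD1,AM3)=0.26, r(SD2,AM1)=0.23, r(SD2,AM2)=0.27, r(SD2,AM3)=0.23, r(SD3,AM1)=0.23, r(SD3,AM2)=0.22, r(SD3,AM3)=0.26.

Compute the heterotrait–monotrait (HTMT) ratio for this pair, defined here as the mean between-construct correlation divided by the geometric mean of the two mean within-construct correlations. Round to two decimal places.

Mean between = 2.16/9 = 0.2400.
Mean within-SD = 2.17/3 = 0.7233; mean within-AM = 1.82/3 = 0.6067.
Geometric mean = √(0.7233 × 0.6067) = 0.6624.
HTMT = 0.2400 / 0.6624 = 0.36.

0.36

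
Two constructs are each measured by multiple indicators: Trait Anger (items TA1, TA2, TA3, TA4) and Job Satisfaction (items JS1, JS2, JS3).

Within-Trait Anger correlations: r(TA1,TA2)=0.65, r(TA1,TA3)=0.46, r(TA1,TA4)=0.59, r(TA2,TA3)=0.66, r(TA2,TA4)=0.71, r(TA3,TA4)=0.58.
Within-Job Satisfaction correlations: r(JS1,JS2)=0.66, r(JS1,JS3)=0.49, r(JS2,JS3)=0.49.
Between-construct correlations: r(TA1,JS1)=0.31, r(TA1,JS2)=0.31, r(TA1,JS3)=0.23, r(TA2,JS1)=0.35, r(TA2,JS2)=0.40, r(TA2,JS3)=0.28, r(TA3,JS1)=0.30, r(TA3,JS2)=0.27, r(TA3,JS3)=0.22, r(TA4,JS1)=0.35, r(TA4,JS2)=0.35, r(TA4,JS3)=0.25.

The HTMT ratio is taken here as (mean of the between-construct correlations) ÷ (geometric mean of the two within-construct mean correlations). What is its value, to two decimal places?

Mean between = 3.62/12 = 0.3017.
Mean within-TA = 3.65/6 = 0.6083; mean within-JS = 1.64/3 = 0.5467.
Geometric mean = √(0.6083 × 0.5467) = 0.5767.
HTMT = 0.3017 / 0.5767 = 0.52.

0.52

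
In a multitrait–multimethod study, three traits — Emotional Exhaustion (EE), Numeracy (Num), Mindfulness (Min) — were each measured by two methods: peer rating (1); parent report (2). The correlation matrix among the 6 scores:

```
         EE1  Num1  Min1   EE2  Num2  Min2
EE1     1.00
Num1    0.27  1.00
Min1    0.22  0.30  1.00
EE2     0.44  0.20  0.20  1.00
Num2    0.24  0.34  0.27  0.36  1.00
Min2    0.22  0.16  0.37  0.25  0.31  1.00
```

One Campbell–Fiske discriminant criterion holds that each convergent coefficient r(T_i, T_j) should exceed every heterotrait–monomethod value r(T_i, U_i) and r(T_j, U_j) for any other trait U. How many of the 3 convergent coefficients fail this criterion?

1

Each convergent coefficient versus the relevant comparison correlations:
EE (methods 1·2): 0.44 vs {0.27, 0.36, 0.22, 0.25} → pass.
Num (methods 1·2): 0.34 vs {0.27, 0.36, 0.30, 0.31} → fail.
Min (methods 1·2): 0.37 vs {0.22, 0.25, 0.30, 0.31} → pass.
1 of 3 fail.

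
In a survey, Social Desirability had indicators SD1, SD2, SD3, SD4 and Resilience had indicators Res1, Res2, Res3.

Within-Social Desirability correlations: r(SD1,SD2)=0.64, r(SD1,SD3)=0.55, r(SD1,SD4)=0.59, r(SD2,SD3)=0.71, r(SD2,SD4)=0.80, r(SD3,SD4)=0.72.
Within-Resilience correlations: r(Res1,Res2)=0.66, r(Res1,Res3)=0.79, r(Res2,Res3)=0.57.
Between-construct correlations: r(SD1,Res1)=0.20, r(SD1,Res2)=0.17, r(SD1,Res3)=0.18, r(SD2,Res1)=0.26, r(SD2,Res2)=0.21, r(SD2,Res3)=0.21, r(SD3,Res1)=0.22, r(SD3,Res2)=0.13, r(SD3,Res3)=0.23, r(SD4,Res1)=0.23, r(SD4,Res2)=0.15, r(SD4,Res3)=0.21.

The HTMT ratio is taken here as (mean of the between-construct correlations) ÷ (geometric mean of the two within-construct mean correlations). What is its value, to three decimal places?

Mean heterotrait r = 2.40/12 = 0.2000.
Mean within-SD = 4.01/6 = 0.6683; mean within-Res = 2.02/3 = 0.6733.
Geometric mean = √(0.6683 × 0.6733) = 0.6708.
HTMT = 0.2000 / 0.6708 = 0.298.

0.298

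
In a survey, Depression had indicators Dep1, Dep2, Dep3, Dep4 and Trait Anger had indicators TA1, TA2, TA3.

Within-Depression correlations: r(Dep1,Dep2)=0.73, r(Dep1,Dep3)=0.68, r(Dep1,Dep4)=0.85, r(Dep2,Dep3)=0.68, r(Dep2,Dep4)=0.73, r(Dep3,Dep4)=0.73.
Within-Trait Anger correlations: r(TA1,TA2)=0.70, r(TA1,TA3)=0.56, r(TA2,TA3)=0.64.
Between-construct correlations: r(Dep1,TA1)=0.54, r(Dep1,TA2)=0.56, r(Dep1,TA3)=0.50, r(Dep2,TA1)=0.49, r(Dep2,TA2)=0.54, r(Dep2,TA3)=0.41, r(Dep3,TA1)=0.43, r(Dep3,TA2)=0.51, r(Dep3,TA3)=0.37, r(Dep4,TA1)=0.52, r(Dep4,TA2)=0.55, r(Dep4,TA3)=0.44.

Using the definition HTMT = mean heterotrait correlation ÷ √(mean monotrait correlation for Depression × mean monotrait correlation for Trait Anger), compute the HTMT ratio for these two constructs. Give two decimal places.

Between-construct mean = 5.86/12 = 0.4883.
Mean within-Dep = 4.40/6 = 0.7333; mean within-TA = 1.90/3 = 0.6333.
Geometric mean = √(0.7333 × 0.6333) = 0.6815.
HTMT = 0.4883 / 0.6815 = 0.72.

0.72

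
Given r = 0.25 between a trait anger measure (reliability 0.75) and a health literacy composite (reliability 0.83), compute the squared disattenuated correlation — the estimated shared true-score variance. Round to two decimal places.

0.10

Disattenuated r = 0.25 / √(0.75 × 0.83) = 0.25 / 0.7890 = 0.3169.
Shared true-score variance = 0.3169² = 0.1004 ≈ 0.10.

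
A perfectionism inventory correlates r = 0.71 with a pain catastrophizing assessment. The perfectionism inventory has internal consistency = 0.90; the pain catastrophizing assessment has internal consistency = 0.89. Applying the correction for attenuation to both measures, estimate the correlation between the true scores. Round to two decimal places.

0.79

r_true = r_obs / √(r_xx · r_yy) = 0.71 / √(0.90 × 0.89) = 0.71 / √0.8010 = 0.71 / 0.8950 ≈ 0.79.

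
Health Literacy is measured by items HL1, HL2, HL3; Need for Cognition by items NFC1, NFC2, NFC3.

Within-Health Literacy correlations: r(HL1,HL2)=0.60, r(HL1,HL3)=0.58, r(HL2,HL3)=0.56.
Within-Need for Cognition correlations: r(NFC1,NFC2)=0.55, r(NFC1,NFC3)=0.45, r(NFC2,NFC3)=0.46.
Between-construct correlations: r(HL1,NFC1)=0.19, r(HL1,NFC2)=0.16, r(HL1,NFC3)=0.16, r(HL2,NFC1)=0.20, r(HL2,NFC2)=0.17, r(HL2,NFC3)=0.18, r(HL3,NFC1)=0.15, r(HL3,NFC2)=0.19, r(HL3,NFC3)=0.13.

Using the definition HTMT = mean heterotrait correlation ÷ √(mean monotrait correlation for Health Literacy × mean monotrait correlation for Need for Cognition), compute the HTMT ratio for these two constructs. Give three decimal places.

Mean between = 1.53/9 = 0.1700.
Mean within-HL = 1.74/3 = 0.5800; mean within-NFC = 1.46/3 = 0.4867.
Geometric mean = √(0.5800 × 0.4867) = 0.5313.
HTMT = 0.1700 / 0.5313 = 0.320.

0.320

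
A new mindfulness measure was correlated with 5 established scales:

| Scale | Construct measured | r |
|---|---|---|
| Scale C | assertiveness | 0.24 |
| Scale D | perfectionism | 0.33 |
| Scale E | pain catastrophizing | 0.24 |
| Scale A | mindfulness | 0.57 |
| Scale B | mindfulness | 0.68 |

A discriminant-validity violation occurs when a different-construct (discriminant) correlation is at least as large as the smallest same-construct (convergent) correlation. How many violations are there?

Convergent (same construct = mindfulness): Scale A, Scale B.
Smallest convergent = 0.57. Discriminant values: 0.24, 0.33, 0.24; count ≥ 0.57 → 0.

0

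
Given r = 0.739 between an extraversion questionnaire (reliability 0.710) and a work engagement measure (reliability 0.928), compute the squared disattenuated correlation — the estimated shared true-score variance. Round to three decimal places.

0.829

Disattenuated r = 0.739 / √(0.710 × 0.928) = 0.739 / 0.8117 = 0.9104.
Shared true-score variance = 0.9104² = 0.8288 ≈ 0.829.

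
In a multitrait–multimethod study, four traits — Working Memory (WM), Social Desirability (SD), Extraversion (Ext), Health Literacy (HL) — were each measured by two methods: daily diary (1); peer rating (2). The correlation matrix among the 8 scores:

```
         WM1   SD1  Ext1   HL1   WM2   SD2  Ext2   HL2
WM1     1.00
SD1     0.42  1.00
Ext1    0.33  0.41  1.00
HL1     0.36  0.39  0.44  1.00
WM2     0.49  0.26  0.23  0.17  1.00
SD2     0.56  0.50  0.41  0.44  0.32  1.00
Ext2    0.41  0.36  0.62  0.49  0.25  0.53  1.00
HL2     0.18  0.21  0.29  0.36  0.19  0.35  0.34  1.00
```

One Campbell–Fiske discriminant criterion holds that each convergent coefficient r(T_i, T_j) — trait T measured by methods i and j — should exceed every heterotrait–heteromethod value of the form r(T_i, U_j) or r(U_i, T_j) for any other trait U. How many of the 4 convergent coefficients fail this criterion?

3

Convergent coefficients and their comparison sets:
WM (methods 1·2): 0.49 vs {0.56, 0.26, 0.41, 0.23, 0.18, 0.17} → fail.
SD (methods 1·2): 0.50 vs {0.26, 0.56, 0.36, 0.41, 0.21, 0.44} → fail.
Ext (methods 1·2): 0.62 vs {0.23, 0.41, 0.41, 0.36, 0.29, 0.49} → pass.
HL (methods 1·2): 0.36 vs {0.17, 0.18, 0.44, 0.21, 0.49, 0.29} → fail.
3 of 4 fail.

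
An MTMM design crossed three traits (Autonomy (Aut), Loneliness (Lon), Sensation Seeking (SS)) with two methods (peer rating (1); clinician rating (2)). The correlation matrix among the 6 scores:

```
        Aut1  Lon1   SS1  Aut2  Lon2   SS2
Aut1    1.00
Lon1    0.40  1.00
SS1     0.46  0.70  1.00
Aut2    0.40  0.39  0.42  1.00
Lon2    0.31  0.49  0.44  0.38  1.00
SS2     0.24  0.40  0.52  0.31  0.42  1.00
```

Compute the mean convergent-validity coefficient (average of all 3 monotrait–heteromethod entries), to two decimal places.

Convergent values: 0.40, 0.49, 0.52; mean = 1.41/3 = 0.47.

0.47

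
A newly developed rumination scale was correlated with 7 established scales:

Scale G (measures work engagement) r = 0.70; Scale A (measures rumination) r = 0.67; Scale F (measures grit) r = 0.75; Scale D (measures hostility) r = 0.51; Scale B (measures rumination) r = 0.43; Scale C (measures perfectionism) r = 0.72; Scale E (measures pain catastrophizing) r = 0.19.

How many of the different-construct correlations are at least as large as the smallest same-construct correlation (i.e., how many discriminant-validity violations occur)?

Convergent (same construct = rumination): Scale A, Scale B.
Smallest convergent = 0.43. Discriminant values: 0.70, 0.75, 0.51, 0.72, 0.19; count ≥ 0.43 → 4.

4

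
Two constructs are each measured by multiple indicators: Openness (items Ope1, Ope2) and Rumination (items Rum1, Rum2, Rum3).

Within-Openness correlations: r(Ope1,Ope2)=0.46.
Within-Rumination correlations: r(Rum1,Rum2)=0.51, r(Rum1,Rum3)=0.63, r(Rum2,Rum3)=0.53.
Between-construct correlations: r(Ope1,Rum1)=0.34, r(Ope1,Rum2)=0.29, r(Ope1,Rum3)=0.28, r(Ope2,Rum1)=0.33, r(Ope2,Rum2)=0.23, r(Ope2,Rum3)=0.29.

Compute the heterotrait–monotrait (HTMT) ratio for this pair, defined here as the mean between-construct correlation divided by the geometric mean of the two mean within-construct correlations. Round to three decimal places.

0.580

Between-construct mean = 1.76/6 = 0.2933.
Mean within-Ope = 0.46/1 = 0.4600; mean within-Rum = 1.67/3 = 0.5567.
Geometric mean = √(0.4600 × 0.5567) = 0.5060.
HTMT = 0.2933 / 0.5060 = 0.580.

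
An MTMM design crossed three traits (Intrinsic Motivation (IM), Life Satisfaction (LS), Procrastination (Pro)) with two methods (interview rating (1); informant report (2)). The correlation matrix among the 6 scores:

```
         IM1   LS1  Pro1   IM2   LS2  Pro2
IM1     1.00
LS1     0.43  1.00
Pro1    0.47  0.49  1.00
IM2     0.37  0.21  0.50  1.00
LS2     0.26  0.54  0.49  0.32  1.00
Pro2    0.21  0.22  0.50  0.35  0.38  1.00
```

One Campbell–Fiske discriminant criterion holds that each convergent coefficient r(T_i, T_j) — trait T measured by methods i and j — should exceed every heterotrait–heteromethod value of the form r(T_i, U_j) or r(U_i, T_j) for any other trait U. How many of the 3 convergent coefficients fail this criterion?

2

Each convergent coefficient versus the relevant comparison correlations:
IM (methods 1·2): 0.37 vs {0.26, 0.21, 0.21, 0.50} → fail.
LS (methods 1·2): 0.54 vs {0.21, 0.26, 0.22, 0.49} → pass.
Pro (methods 1·2): 0.50 vs {0.50, 0.21, 0.49, 0.22} → fail.
2 of 3 fail.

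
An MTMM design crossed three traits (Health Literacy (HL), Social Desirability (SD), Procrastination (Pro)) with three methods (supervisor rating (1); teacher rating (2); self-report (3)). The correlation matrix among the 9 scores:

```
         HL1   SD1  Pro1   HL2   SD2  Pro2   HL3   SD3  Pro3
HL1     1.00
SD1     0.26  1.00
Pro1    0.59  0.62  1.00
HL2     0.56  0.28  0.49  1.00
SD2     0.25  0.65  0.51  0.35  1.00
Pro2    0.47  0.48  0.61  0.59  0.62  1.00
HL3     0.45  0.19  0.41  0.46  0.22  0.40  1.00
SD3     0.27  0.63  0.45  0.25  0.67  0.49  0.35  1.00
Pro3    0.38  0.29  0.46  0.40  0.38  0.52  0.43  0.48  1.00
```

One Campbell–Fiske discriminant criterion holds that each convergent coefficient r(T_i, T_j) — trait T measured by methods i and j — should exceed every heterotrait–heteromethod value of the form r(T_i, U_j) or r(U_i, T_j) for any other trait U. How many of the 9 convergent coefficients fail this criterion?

0

Each convergent coefficient versus the relevant comparison correlations:
HL (methods 1·2): 0.56 vs {0.25, 0.28, 0.47, 0.49} → pass.
HL (methods 1·3): 0.45 vs {0.27, 0.19, 0.38, 0.41} → pass.
HL (methods 2·3): 0.46 vs {0.25, 0.22, 0.40, 0.40} → pass.
SD (methods 1·2): 0.65 vs {0.28, 0.25, 0.48, 0.51} → pass.
SD (methods 1·3): 0.63 vs {0.19, 0.27, 0.29, 0.45} → pass.
SD (methods 2·3): 0.67 vs {0.22, 0.25, 0.38, 0.49} → pass.
Pro (methods 1·2): 0.61 vs {0.49, 0.47, 0.51, 0.48} → pass.
Pro (methods 1·3): 0.46 vs {0.41, 0.38, 0.45, 0.29} → pass.
Pro (methods 2·3): 0.52 vs {0.40, 0.40, 0.49, 0.38} → pass.
0 of 9 fail.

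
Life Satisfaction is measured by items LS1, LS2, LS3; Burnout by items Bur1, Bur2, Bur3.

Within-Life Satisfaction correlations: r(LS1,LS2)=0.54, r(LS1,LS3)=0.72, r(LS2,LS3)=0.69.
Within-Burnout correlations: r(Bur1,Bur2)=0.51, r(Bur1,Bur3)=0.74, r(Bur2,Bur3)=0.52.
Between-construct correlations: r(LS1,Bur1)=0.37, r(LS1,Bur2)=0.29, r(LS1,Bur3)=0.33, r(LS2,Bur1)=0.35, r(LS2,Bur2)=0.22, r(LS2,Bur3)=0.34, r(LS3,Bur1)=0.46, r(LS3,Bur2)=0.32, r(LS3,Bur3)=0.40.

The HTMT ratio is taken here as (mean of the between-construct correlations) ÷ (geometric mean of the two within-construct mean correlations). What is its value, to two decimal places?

Mean between = 3.08/9 = 0.3422.
Mean within-LS = 1.95/3 = 0.6500; mean within-Bur = 1.77/3 = 0.5900.
Geometric mean = √(0.6500 × 0.5900) = 0.6193.
HTMT = 0.3422 / 0.6193 = 0.55.

0.55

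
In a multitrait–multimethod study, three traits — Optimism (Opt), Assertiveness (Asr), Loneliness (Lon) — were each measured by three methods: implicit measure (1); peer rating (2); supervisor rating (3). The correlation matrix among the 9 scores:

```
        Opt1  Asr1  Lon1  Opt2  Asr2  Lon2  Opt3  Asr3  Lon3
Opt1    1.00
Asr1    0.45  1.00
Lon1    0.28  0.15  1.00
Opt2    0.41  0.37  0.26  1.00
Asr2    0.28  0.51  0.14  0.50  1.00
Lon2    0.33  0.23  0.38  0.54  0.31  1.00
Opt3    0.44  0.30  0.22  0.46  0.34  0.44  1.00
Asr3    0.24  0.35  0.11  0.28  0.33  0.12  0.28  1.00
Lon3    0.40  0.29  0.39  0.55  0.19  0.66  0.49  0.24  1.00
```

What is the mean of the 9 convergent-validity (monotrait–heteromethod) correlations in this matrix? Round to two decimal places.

0.44

Convergent values: 0.41, 0.44, 0.46, 0.51, 0.35, 0.33, 0.38, 0.39, 0.66; mean = 3.93/9 = 0.44.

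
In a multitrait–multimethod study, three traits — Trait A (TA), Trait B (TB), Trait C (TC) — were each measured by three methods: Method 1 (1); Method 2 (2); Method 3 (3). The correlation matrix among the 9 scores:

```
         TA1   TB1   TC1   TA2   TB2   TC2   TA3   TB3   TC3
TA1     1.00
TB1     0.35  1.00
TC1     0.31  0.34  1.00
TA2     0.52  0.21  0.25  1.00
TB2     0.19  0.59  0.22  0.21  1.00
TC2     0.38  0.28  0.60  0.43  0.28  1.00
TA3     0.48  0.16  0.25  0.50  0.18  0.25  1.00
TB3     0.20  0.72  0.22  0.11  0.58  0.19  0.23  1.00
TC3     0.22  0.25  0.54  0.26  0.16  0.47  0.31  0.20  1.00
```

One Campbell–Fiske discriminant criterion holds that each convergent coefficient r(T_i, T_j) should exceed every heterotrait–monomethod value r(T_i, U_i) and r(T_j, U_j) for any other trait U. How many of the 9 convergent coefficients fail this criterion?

Each convergent coefficient versus the relevant comparison correlations:
TA (methods 1·2): 0.52 vs {0.35, 0.21, 0.31, 0.43} → pass.
TA (methods 1·3): 0.48 vs {0.35, 0.23, 0.31, 0.31} → pass.
TA (methods 2·3): 0.50 vs {0.21, 0.23, 0.43, 0.31} → pass.
TB (methods 1·2): 0.59 vs {0.35, 0.21, 0.34, 0.28} → pass.
TB (methods 1·3): 0.72 vs {0.35, 0.23, 0.34, 0.20} → pass.
TB (methods 2·3): 0.58 vs {0.21, 0.23, 0.28, 0.20} → pass.
TC (methods 1·2): 0.60 vs {0.31, 0.43, 0.34, 0.28} → pass.
TC (methods 1·3): 0.54 vs {0.31, 0.31, 0.34, 0.20} → pass.
TC (methods 2·3): 0.47 vs {0.43, 0.31, 0.28, 0.20} → pass.
0 of 9 fail.

0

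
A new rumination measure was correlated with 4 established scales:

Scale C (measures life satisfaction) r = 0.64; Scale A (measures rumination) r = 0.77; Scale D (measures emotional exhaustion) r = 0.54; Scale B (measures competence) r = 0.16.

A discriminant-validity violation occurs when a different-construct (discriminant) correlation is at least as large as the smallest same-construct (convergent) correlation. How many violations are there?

0

Convergent (same construct = rumination): Scale A.
Smallest convergent = 0.77. Discriminant values: 0.64, 0.54, 0.16; count ≥ 0.77 → 0.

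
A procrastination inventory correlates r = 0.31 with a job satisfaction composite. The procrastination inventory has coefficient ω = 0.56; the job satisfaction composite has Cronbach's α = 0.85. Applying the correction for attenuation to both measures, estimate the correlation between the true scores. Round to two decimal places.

0.45

r_true = r_obs / √(r_xx · r_yy) = 0.31 / √(0.56 × 0.85) = 0.31 / √0.4760 = 0.31 / 0.6899 ≈ 0.45.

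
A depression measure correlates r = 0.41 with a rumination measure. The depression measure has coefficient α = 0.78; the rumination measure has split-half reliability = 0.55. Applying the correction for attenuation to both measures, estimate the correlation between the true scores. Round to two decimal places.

r_true = r_obs / √(r_xx · r_yy) = 0.41 / √(0.78 × 0.55) = 0.41 / √0.4290 = 0.41 / 0.6550 ≈ 0.63.

0.63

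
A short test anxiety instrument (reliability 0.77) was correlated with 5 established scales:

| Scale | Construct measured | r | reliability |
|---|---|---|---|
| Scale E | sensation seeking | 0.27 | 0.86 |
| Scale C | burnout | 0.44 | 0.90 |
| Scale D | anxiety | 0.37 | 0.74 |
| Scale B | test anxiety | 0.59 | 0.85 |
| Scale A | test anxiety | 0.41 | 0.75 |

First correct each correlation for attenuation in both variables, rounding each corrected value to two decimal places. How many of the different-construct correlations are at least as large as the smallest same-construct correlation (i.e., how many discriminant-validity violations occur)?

Disattenuated r (r / √(r_scale · r_new)):
  Scale E (disc): 0.27 / √(0.86·0.77) = 0.33
  Scale C (disc): 0.44 / √(0.90·0.77) = 0.53
  Scale D (disc): 0.37 / √(0.74·0.77) = 0.49
  Scale B (conv): 0.59 / √(0.85·0.77) = 0.73
  Scale A (conv): 0.41 / √(0.75·0.77) = 0.54
Smallest convergent = 0.54. Discriminant values: 0.33, 0.53, 0.49; count ≥ 0.54 → 0.

0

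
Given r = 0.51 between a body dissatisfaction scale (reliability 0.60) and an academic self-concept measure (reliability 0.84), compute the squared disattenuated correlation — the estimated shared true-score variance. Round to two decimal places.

0.52

Disattenuated r = 0.51 / √(0.60 × 0.84) = 0.51 / 0.7099 = 0.7184.
Shared true-score variance = 0.7184² = 0.5161 ≈ 0.52.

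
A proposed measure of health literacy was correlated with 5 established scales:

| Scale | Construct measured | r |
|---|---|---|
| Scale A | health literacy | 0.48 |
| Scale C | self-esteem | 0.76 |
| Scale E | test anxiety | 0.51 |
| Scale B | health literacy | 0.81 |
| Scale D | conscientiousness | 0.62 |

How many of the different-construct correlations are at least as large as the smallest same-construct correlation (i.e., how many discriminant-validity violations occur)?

3

Convergent (same construct = health literacy): Scale A, Scale B.
Smallest convergent = 0.48. Discriminant values: 0.76, 0.51, 0.62; count ≥ 0.48 → 3.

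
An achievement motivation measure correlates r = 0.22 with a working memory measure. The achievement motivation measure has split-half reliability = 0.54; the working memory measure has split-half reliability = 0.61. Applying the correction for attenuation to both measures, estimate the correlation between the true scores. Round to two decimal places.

0.38

r_true = r_obs / √(r_xx · r_yy) = 0.22 / √(0.54 × 0.61) = 0.22 / √0.3294 = 0.22 / 0.5739 ≈ 0.38.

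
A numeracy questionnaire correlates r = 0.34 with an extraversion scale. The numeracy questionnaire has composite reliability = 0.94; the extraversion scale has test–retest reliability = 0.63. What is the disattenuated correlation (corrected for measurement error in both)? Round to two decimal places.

r_true = r_obs / √(r_xx · r_yy) = 0.34 / √(0.94 × 0.63) = 0.34 / √0.5922 = 0.34 / 0.7695 ≈ 0.44.

0.44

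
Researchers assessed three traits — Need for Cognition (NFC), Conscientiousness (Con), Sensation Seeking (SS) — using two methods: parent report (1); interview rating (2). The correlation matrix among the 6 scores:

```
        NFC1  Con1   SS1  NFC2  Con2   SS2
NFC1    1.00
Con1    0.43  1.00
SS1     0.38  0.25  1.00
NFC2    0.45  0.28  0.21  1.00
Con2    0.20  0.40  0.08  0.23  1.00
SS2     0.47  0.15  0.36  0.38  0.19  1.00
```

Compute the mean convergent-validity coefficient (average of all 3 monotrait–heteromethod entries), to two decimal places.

0.40

Convergent values: 0.45, 0.40, 0.36; mean = 1.21/3 = 0.40.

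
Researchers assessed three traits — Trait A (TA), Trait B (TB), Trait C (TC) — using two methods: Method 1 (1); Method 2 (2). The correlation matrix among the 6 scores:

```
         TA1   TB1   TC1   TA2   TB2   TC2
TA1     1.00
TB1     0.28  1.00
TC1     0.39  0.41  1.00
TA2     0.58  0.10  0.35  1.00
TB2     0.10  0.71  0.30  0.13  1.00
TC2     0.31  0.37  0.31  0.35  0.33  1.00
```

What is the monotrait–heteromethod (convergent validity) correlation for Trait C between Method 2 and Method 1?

0.31

Same trait (TC), different methods: r(TC2, TC1) = 0.31.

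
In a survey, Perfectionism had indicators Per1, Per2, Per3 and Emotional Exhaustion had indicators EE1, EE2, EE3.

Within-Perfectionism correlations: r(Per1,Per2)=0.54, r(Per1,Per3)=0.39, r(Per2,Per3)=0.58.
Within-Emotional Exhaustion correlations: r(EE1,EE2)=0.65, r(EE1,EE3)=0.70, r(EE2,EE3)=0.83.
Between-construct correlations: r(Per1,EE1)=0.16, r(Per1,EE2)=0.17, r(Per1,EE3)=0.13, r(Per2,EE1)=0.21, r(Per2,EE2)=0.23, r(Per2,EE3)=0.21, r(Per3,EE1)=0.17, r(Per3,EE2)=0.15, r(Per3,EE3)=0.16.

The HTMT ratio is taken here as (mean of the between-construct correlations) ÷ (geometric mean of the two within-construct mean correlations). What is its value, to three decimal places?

Mean between = 1.59/9 = 0.1767.
Mean within-Per = 1.51/3 = 0.5033; mean within-EE = 2.18/3 = 0.7267.
Geometric mean = √(0.5033 × 0.7267) = 0.6048.
HTMT = 0.1767 / 0.6048 = 0.292.

0.292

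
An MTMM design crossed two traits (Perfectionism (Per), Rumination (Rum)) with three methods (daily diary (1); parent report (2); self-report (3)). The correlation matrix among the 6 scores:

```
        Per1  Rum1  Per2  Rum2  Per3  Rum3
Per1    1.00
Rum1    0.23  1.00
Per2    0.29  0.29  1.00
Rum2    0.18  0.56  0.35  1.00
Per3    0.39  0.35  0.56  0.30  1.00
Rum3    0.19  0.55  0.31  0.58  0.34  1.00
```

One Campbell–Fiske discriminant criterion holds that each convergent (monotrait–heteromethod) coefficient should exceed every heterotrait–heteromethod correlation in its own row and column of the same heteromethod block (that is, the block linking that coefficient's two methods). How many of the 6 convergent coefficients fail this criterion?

Each convergent coefficient versus the relevant comparison correlations:
Per (methods 1·2): 0.29 vs {0.18, 0.29} → fail.
Per (methods 1·3): 0.39 vs {0.19, 0.35} → pass.
Per (methods 2·3): 0.56 vs {0.31, 0.30} → pass.
Rum (methods 1·2): 0.56 vs {0.29, 0.18} → pass.
Rum (methods 1·3): 0.55 vs {0.35, 0.19} → pass.
Rum (methods 2·3): 0.58 vs {0.30, 0.31} → pass.
1 of 6 fail.

1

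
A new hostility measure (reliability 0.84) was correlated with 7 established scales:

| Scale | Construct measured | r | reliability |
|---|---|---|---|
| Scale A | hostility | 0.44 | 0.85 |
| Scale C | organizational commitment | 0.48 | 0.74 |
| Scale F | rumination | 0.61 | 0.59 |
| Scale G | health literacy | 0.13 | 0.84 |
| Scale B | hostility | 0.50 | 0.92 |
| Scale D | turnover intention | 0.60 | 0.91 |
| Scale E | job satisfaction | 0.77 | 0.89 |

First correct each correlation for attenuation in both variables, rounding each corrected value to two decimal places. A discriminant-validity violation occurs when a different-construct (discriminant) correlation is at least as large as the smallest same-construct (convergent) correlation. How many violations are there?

Disattenuated r (r / √(r_scale · r_new)):
  Scale A (conv): 0.44 / √(0.85·0.84) = 0.52
  Scale C (disc): 0.48 / √(0.74·0.84) = 0.61
  Scale F (disc): 0.61 / √(0.59·0.84) = 0.87
  Scale G (disc): 0.13 / √(0.84·0.84) = 0.15
  Scale B (conv): 0.50 / √(0.92·0.84) = 0.57
  Scale D (disc): 0.60 / √(0.91·0.84) = 0.69
  Scale E (disc): 0.77 / √(0.89·0.84) = 0.89
Smallest convergent = 0.52. Discriminant values: 0.61, 0.87, 0.15, 0.69, 0.89; count ≥ 0.52 → 4.

4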